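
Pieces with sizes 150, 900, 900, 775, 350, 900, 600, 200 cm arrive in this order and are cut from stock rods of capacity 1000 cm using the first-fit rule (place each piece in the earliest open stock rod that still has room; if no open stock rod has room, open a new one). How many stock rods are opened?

6

  150 → stock rod 1 (new)  [load 150/1000]
  900 → stock rod 2 (new)  [load 900/1000]
  900 → stock rod 3 (new)  [load 900/1000]
  775 → stock rod 1  [load 925/1000]
  350 → stock rod 4 (new)  [load 350/1000]
  900 → stock rod 5 (new)  [load 900/1000]
  600 → stock rod 4  [load 950/1000]
  200 → stock rod 6 (new)  [load 200/1000]
6 stock rods opened.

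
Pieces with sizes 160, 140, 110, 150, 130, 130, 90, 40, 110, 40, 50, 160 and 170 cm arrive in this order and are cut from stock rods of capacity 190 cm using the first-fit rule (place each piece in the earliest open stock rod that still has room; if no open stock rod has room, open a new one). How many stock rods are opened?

10

  160 → stock rod 1 (new)  [load 160/190]
  140 → stock rod 2 (new)  [load 140/190]
  110 → stock rod 3 (new)  [load 110/190]
  150 → stock rod 4 (new)  [load 150/190]
  130 → stock rod 5 (new)  [load 130/190]
  130 → stock rod 6 (new)  [load 130/190]
  90 → stock rod 7 (new)  [load 90/190]
  40 → stock rod 2  [load 180/190]
  110 → stock rod 8 (new)  [load 110/190]
  40 → stock rod 3  [load 150/190]
  50 → stock rod 5  [load 180/190]
  160 → stock rod 9 (new)  [load 160/190]
  170 → stock rod 10 (new)  [load 170/190]
10 stock rods opened.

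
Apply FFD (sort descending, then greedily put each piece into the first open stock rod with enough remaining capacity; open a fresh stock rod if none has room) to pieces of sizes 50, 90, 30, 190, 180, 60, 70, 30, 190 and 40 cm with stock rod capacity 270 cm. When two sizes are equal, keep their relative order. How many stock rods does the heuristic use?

Sorted descending: 190, 190, 180, 90, 70, 60, 50, 40, 30, 30.
  190 → stock rod 1 (new)  [load 190/270]
  190 → stock rod 2 (new)  [load 190/270]
  180 → stock rod 3 (new)  [load 180/270]
  90 → stock rod 3  [load 270/270]
  70 → stock rod 1  [load 260/270]
  60 → stock rod 2  [load 250/270]
  50 → stock rod 4 (new)  [load 50/270]
  40 → stock rod 4  [load 90/270]
  30 → stock rod 4  [load 120/270]
  30 → stock rod 4  [load 150/270]
4 stock rods opened.

4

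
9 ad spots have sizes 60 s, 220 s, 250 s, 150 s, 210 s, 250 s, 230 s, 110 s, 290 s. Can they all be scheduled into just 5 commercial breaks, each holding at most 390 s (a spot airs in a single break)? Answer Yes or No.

No

Total = 1770 s; ⌈1770/390⌉ = 5.
6 ad spots each exceed half the capacity and cannot share a break, forcing at least 6 commercial breaks.
At least 6 commercial breaks are required, but only 5 are allowed.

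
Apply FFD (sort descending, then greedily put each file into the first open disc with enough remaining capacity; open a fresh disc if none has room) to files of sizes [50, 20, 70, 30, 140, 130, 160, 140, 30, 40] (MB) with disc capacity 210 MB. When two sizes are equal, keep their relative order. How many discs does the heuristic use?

Sorted descending: 160, 140, 140, 130, 70, 50, 40, 30, 30, 20.
  160 → disc 1 (new)  [load 160/210]
  140 → disc 2 (new)  [load 140/210]
  140 → disc 3 (new)  [load 140/210]
  130 → disc 4 (new)  [load 130/210]
  70 → disc 2  [load 210/210]
  50 → disc 1  [load 210/210]
  40 → disc 3  [load 180/210]
  30 → disc 3  [load 210/210]
  30 → disc 4  [load 160/210]
  20 → disc 4  [load 180/210]
4 discs opened.

4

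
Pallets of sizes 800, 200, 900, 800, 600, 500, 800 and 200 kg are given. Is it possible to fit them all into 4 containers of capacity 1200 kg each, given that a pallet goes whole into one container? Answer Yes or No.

Total = 4800 kg; ⌈4800/1200⌉ = 4.
The bound of 4 does not rule out 4, but exhaustive search shows no assignment into 4 containers of capacity 1200 kg exists — the minimum is 5.

No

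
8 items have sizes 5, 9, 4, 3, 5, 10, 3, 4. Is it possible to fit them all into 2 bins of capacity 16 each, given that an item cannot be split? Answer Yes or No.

Total = 43; ⌈43/16⌉ = 3.
At least 3 bins are required, but only 2 are allowed.

No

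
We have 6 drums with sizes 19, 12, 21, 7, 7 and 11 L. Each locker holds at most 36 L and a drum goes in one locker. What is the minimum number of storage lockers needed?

3

Total = 21 + 19 + 12 + 11 + 7 + 7 = 77 L.
Lower bound: ⌈77/36⌉ = 3 storage lockers.
A packing using 3 storage lockers:
  locker 1: 21 + 12 = 33
  locker 2: 19 + 11 = 30
  locker 3: 7 + 7 = 14
This matches the lower bound, so 3 is optimal.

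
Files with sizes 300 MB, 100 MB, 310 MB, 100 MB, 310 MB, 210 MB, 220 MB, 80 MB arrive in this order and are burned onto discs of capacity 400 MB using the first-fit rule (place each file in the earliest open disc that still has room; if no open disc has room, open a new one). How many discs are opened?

  300 → disc 1 (new)  [load 300/400]
  100 → disc 1  [load 400/400]
  310 → disc 2 (new)  [load 310/400]
  100 → disc 3 (new)  [load 100/400]
  310 → disc 4 (new)  [load 310/400]
  210 → disc 3  [load 310/400]
  220 → disc 5 (new)  [load 220/400]
  80 → disc 2  [load 390/400]
5 discs opened.

5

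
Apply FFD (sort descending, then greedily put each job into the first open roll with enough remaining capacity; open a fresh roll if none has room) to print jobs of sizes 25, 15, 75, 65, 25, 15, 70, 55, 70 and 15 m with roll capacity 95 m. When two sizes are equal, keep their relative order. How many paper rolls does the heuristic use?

Sorted descending: 75, 70, 70, 65, 55, 25, 25, 15, 15, 15.
  75 → roll 1 (new)  [load 75/95]
  70 → roll 2 (new)  [load 70/95]
  70 → roll 3 (new)  [load 70/95]
  65 → roll 4 (new)  [load 65/95]
  55 → roll 5 (new)  [load 55/95]
  25 → roll 2  [load 95/95]
  25 → roll 3  [load 95/95]
  15 → roll 1  [load 90/95]
  15 → roll 4  [load 80/95]
  15 → roll 4  [load 95/95]
5 paper rolls opened.

5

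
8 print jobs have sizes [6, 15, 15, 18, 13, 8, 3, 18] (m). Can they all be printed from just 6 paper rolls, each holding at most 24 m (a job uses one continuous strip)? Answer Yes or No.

Yes

A valid assignment using 5 paper rolls:
  roll 1: 18 + 6 = 24
  roll 2: 18 + 3 = 21
  roll 3: 15 + 8 = 23
  roll 4: 15 = 15
  roll 5: 13 = 13
That uses only 5 ≤ 6, so 6 paper rolls are enough.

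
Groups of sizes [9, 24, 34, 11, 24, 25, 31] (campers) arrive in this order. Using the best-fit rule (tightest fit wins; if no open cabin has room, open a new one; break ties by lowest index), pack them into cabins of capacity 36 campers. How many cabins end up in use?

  9 → cabin 1 (new)  [load 9/36]
  24 → cabin 1  [load 33/36]
  34 → cabin 2 (new)  [load 34/36]
  11 → cabin 3 (new)  [load 11/36]
  24 → cabin 3  [load 35/36]
  25 → cabin 4 (new)  [load 25/36]
  31 → cabin 5 (new)  [load 31/36]
5 cabins opened.

5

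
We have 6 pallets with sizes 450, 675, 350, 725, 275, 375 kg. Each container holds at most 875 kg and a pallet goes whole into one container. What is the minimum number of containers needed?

Total = 725 + 675 + 450 + 375 + 350 + 275 = 2850 kg.
Lower bound: ⌈2850/875⌉ = 4 containers.
A packing using 4 containers:
  container 1: 725 = 725
  container 2: 675 = 675
  container 3: 450 + 375 = 825
  container 4: 350 + 275 = 625
This matches the lower bound, so 4 is optimal.

4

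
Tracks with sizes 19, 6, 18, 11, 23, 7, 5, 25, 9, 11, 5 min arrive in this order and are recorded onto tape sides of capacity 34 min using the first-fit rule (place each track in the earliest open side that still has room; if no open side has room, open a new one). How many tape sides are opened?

5

  19 → side 1 (new)  [load 19/34]
  6 → side 1  [load 25/34]
  18 → side 2 (new)  [load 18/34]
  11 → side 2  [load 29/34]
  23 → side 3 (new)  [load 23/34]
  7 → side 1  [load 32/34]
  5 → side 2  [load 34/34]
  25 → side 4 (new)  [load 25/34]
  9 → side 3  [load 32/34]
  11 → side 5 (new)  [load 11/34]
  5 → side 4  [load 30/34]
5 tape sides opened.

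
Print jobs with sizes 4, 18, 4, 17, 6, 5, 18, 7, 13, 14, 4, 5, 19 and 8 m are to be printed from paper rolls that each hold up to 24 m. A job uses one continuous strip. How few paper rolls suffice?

Total = 19 + 18 + 18 + 17 + 14 + 13 + 8 + 7 + 6 + 5 + 5 + 4 + 4 + 4 = 142 m.
Lower bound: ⌈142/24⌉ = 6 paper rolls.
A packing using 7 paper rolls:
  roll 1: 19 + 5 = 24
  roll 2: 18 + 6 = 24
  roll 3: 18 + 5 = 23
  roll 4: 17 + 7 = 24
  roll 5: 14 + 8 = 22
  roll 6: 13 + 4 + 4 = 21
  roll 7: 4 = 4
No arrangement into 6 paper rolls stays within capacity, so 7 is optimal.

7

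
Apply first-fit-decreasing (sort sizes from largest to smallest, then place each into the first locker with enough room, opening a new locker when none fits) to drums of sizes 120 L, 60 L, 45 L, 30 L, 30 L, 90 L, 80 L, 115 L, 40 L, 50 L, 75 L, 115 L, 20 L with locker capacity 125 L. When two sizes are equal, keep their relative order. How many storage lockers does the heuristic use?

Sorted descending: 120, 115, 115, 90, 80, 75, 60, 50, 45, 40, 30, 30, 20.
  120 → locker 1 (new)  [load 120/125]
  115 → locker 2 (new)  [load 115/125]
  115 → locker 3 (new)  [load 115/125]
  90 → locker 4 (new)  [load 90/125]
  80 → locker 5 (new)  [load 80/125]
  75 → locker 6 (new)  [load 75/125]
  60 → locker 7 (new)  [load 60/125]
  50 → locker 6  [load 125/125]
  45 → locker 5  [load 125/125]
  40 → locker 7  [load 100/125]
  30 → locker 4  [load 120/125]
  30 → locker 8 (new)  [load 30/125]
  20 → locker 7  [load 120/125]
8 storage lockers opened.

8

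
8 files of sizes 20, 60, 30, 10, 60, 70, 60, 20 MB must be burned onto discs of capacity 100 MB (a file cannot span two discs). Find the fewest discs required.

Total = 70 + 60 + 60 + 60 + 30 + 20 + 20 + 10 = 330 MB.
Lower bound: ⌈330/100⌉ = 4 discs.
A packing using 4 discs:
  disc 1: 70 + 30 = 100
  disc 2: 60 + 20 + 20 = 100
  disc 3: 60 + 10 = 70
  disc 4: 60 = 60
This matches the lower bound, so 4 is optimal.

4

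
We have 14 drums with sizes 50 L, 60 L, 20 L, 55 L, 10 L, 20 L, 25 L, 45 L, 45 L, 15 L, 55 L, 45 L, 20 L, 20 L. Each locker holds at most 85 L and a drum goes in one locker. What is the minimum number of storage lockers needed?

Total = 60 + 55 + 55 + 50 + 45 + 45 + 45 + 25 + 20 + 20 + 20 + 20 + 15 + 10 = 485 L.
Lower bound: ⌈485/85⌉ = 6 storage lockers.
Also, 7 drums each exceed 85/2 L, and no two of those can share a locker, so at least 7 storage lockers are needed.
A packing using 7 storage lockers:
  locker 1: 60 + 25 = 85
  locker 2: 55 + 20 + 10 = 85
  locker 3: 55 + 20 = 75
  locker 4: 50 + 20 + 15 = 85
  locker 5: 45 + 20 = 65
  locker 6: 45 = 45
  locker 7: 45 = 45
This matches the lower bound, so 7 is optimal.

7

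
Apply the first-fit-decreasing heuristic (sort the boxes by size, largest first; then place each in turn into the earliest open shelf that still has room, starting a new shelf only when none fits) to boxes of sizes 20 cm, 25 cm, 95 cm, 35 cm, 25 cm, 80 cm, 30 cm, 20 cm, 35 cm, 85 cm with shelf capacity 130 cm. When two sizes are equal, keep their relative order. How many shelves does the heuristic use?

Sorted descending: 95, 85, 80, 35, 35, 30, 25, 25, 20, 20.
  95 → shelf 1 (new)  [load 95/130]
  85 → shelf 2 (new)  [load 85/130]
  80 → shelf 3 (new)  [load 80/130]
  35 → shelf 1  [load 130/130]
  35 → shelf 2  [load 120/130]
  30 → shelf 3  [load 110/130]
  25 → shelf 4 (new)  [load 25/130]
  25 → shelf 4  [load 50/130]
  20 → shelf 3  [load 130/130]
  20 → shelf 4  [load 70/130]
4 shelves opened.

4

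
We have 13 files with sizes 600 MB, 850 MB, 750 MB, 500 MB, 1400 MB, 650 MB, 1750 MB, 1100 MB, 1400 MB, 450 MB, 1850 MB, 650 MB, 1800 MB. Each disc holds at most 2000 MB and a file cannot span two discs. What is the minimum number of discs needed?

8

Total = 1850 + 1800 + 1750 + 1400 + 1400 + 1100 + 850 + 750 + 650 + 650 + 600 + 500 + 450 = 13750 MB.
Lower bound: ⌈13750/2000⌉ = 7 discs.
A packing using 8 discs:
  disc 1: 1850 = 1850
  disc 2: 1800 = 1800
  disc 3: 1750 = 1750
  disc 4: 1400 + 600 = 2000
  disc 5: 1400 + 500 = 1900
  disc 6: 1100 + 850 = 1950
  disc 7: 750 + 650 + 450 = 1850
  disc 8: 650 = 650
No arrangement into 7 discs stays within capacity, so 8 is optimal.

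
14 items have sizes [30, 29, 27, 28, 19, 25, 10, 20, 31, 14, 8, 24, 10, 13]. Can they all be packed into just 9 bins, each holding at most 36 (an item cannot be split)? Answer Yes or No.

Yes

A valid assignment using 9 bins:
  bin 1: 31 = 31
  bin 2: 30 = 30
  bin 3: 29 = 29
  bin 4: 28 + 8 = 36
  bin 5: 27 = 27
  bin 6: 25 + 10 = 35
  bin 7: 24 + 10 = 34
  bin 8: 20 + 14 = 34
  bin 9: 19 + 13 = 32
Every load is within 36, so 9 bins suffice.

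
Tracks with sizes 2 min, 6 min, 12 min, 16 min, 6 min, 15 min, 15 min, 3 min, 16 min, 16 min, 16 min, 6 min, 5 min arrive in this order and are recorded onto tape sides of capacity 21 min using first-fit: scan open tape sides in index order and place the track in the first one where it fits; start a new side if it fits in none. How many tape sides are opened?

7

  2 → side 1 (new)  [load 2/21]
  6 → side 1  [load 8/21]
  12 → side 1  [load 20/21]
  16 → side 2 (new)  [load 16/21]
  6 → side 3 (new)  [load 6/21]
  15 → side 3  [load 21/21]
  15 → side 4 (new)  [load 15/21]
  3 → side 2  [load 19/21]
  16 → side 5 (new)  [load 16/21]
  16 → side 6 (new)  [load 16/21]
  16 → side 7 (new)  [load 16/21]
  6 → side 4  [load 21/21]
  5 → side 5  [load 21/21]
7 tape sides opened.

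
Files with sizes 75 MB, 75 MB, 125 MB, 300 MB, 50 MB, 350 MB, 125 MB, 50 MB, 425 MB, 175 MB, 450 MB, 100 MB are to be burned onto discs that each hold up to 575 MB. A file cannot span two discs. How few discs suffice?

Total = 450 + 425 + 350 + 300 + 175 + 125 + 125 + 100 + 75 + 75 + 50 + 50 = 2300 MB.
Lower bound: ⌈2300/575⌉ = 4 discs.
A packing using 4 discs:
  disc 1: 450 + 125 = 575
  disc 2: 425 + 100 + 50 = 575
  disc 3: 350 + 175 + 50 = 575
  disc 4: 300 + 125 + 75 + 75 = 575
This matches the lower bound, so 4 is optimal.

4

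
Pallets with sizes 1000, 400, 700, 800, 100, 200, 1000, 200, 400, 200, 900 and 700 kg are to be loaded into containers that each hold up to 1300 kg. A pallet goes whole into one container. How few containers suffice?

Total = 1000 + 1000 + 900 + 800 + 700 + 700 + 400 + 400 + 200 + 200 + 200 + 100 = 6600 kg.
Lower bound: ⌈6600/1300⌉ = 6 containers.
A packing using 6 containers:
  container 1: 1000 + 200 + 100 = 1300
  container 2: 1000 + 200 = 1200
  container 3: 900 + 400 = 1300
  container 4: 800 + 400 = 1200
  container 5: 700 + 200 = 900
  container 6: 700 = 700
This matches the lower bound, so 6 is optimal.

6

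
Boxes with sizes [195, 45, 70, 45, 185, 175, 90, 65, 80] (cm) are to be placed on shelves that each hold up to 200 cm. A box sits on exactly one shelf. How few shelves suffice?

Total = 195 + 185 + 175 + 90 + 80 + 70 + 65 + 45 + 45 = 950 cm.
Lower bound: ⌈950/200⌉ = 5 shelves.
A packing using 5 shelves:
  shelf 1: 195 = 195
  shelf 2: 185 = 185
  shelf 3: 175 = 175
  shelf 4: 90 + 65 + 45 = 200
  shelf 5: 80 + 70 + 45 = 195
This matches the lower bound, so 5 is optimal.

5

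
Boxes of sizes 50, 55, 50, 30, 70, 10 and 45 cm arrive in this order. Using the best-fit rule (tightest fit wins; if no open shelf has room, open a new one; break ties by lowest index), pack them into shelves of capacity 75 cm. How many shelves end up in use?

5

  50 → shelf 1 (new)  [load 50/75]
  55 → shelf 2 (new)  [load 55/75]
  50 → shelf 3 (new)  [load 50/75]
  30 → shelf 4 (new)  [load 30/75]
  70 → shelf 5 (new)  [load 70/75]
  10 → shelf 2  [load 65/75]
  45 → shelf 4  [load 75/75]
5 shelves opened.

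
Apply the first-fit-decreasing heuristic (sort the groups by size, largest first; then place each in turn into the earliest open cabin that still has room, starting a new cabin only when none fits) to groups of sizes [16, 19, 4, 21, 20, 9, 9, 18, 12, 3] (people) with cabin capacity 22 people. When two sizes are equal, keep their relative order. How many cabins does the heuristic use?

7

Sorted descending: 21, 20, 19, 18, 16, 12, 9, 9, 4, 3.
  21 → cabin 1 (new)  [load 21/22]
  20 → cabin 2 (new)  [load 20/22]
  19 → cabin 3 (new)  [load 19/22]
  18 → cabin 4 (new)  [load 18/22]
  16 → cabin 5 (new)  [load 16/22]
  12 → cabin 6 (new)  [load 12/22]
  9 → cabin 6  [load 21/22]
  9 → cabin 7 (new)  [load 9/22]
  4 → cabin 4  [load 22/22]
  3 → cabin 3  [load 22/22]
7 cabins opened.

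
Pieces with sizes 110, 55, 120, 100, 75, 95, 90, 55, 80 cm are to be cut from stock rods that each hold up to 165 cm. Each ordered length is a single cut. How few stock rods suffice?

Total = 120 + 110 + 100 + 95 + 90 + 80 + 75 + 55 + 55 = 780 cm.
Lower bound: ⌈780/165⌉ = 5 stock rods.
A packing using 6 stock rods:
  stock rod 1: 120 = 120
  stock rod 2: 110 + 55 = 165
  stock rod 3: 100 + 55 = 155
  stock rod 4: 95 = 95
  stock rod 5: 90 + 75 = 165
  stock rod 6: 80 = 80
No arrangement into 5 stock rods stays within capacity, so 6 is optimal.

6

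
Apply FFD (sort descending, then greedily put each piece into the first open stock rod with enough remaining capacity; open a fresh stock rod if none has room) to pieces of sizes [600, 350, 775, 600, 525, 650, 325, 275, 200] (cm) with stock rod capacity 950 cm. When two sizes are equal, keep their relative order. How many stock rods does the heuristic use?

Sorted descending: 775, 650, 600, 600, 525, 350, 325, 275, 200.
  775 → stock rod 1 (new)  [load 775/950]
  650 → stock rod 2 (new)  [load 650/950]
  600 → stock rod 3 (new)  [load 600/950]
  600 → stock rod 4 (new)  [load 600/950]
  525 → stock rod 5 (new)  [load 525/950]
  350 → stock rod 3  [load 950/950]
  325 → stock rod 4  [load 925/950]
  275 → stock rod 2  [load 925/950]
  200 → stock rod 5  [load 725/950]
5 stock rods opened.

5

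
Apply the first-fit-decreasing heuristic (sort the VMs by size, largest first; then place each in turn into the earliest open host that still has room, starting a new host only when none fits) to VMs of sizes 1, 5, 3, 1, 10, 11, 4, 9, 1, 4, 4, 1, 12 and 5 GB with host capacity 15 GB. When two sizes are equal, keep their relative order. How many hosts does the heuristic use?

Sorted descending: 12, 11, 10, 9, 5, 5, 4, 4, 4, 3, 1, 1, 1, 1.
  12 → host 1 (new)  [load 12/15]
  11 → host 2 (new)  [load 11/15]
  10 → host 3 (new)  [load 10/15]
  9 → host 4 (new)  [load 9/15]
  5 → host 3  [load 15/15]
  5 → host 4  [load 14/15]
  4 → host 2  [load 15/15]
  4 → host 5 (new)  [load 4/15]
  4 → host 5  [load 8/15]
  3 → host 1  [load 15/15]
  1 → host 4  [load 15/15]
  1 → host 5  [load 9/15]
  1 → host 5  [load 10/15]
  1 → host 5  [load 11/15]
5 hosts opened.

5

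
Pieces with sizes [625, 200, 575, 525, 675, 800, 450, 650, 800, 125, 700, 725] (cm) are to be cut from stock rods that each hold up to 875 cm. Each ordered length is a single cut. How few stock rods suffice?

10

Total = 800 + 800 + 725 + 700 + 675 + 650 + 625 + 575 + 525 + 450 + 200 + 125 = 6850 cm.
Lower bound: ⌈6850/875⌉ = 8 stock rods.
Also, 10 pieces each exceed 875/2 cm, and no two of those can share a stock rod, so at least 10 stock rods are needed.
A packing using 10 stock rods:
  stock rod 1: 800 = 800
  stock rod 2: 800 = 800
  stock rod 3: 725 + 125 = 850
  stock rod 4: 700 = 700
  stock rod 5: 675 + 200 = 875
  stock rod 6: 650 = 650
  stock rod 7: 625 = 625
  stock rod 8: 575 = 575
  stock rod 9: 525 = 525
  stock rod 10: 450 = 450
This matches the lower bound, so 10 is optimal.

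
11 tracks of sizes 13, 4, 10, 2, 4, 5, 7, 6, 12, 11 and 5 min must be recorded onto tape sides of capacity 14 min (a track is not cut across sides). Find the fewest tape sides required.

6

Total = 13 + 12 + 11 + 10 + 7 + 6 + 5 + 5 + 4 + 4 + 2 = 79 min.
Lower bound: ⌈79/14⌉ = 6 tape sides.
A packing using 6 tape sides:
  side 1: 13 = 13
  side 2: 12 + 2 = 14
  side 3: 11 = 11
  side 4: 10 + 4 = 14
  side 5: 7 + 6 = 13
  side 6: 5 + 5 + 4 = 14
This matches the lower bound, so 6 is optimal.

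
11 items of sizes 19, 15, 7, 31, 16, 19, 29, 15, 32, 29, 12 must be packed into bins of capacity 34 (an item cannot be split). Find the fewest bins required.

8

Total = 32 + 31 + 29 + 29 + 19 + 19 + 16 + 15 + 15 + 12 + 7 = 224.
Lower bound: ⌈224/34⌉ = 7 bins.
A packing using 8 bins:
  bin 1: 32 = 32
  bin 2: 31 = 31
  bin 3: 29 = 29
  bin 4: 29 = 29
  bin 5: 19 + 15 = 34
  bin 6: 19 + 15 = 34
  bin 7: 16 + 12 = 28
  bin 8: 7 = 7
No arrangement into 7 bins stays within capacity, so 8 is optimal.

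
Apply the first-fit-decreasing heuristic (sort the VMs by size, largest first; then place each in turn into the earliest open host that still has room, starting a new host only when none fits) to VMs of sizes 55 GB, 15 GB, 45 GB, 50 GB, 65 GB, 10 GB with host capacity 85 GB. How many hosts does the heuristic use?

4

Sorted descending: 65, 55, 50, 45, 15, 10.
  65 → host 1 (new)  [load 65/85]
  55 → host 2 (new)  [load 55/85]
  50 → host 3 (new)  [load 50/85]
  45 → host 4 (new)  [load 45/85]
  15 → host 1  [load 80/85]
  10 → host 2  [load 65/85]
4 hosts opened.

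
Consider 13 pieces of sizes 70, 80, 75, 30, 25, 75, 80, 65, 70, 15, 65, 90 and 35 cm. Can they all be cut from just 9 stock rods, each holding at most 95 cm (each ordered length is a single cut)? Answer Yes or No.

Total = 775 cm; ⌈775/95⌉ = 9.
The bound of 9 does not rule out 9, but exhaustive search shows no assignment into 9 stock rods of capacity 95 cm exists — the minimum is 10.

No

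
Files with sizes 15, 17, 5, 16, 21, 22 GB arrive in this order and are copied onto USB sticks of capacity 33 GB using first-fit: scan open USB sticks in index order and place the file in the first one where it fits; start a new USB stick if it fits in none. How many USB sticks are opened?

  15 → USB stick 1 (new)  [load 15/33]
  17 → USB stick 1  [load 32/33]
  5 → USB stick 2 (new)  [load 5/33]
  16 → USB stick 2  [load 21/33]
  21 → USB stick 3 (new)  [load 21/33]
  22 → USB stick 4 (new)  [load 22/33]
4 USB sticks opened.

4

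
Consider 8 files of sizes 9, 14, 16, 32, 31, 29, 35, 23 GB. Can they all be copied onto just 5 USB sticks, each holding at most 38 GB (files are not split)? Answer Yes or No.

Total = 189 GB; ⌈189/38⌉ = 5.
The bound of 5 does not rule out 5, but exhaustive search shows no assignment into 5 USB sticks of capacity 38 GB exists — the minimum is 6.

No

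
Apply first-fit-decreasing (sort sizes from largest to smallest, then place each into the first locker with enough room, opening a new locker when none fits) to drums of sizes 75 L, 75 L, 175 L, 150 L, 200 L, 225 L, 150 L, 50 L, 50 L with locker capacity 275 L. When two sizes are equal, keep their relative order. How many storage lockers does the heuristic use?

Sorted descending: 225, 200, 175, 150, 150, 75, 75, 50, 50.
  225 → locker 1 (new)  [load 225/275]
  200 → locker 2 (new)  [load 200/275]
  175 → locker 3 (new)  [load 175/275]
  150 → locker 4 (new)  [load 150/275]
  150 → locker 5 (new)  [load 150/275]
  75 → locker 2  [load 275/275]
  75 → locker 3  [load 250/275]
  50 → locker 1  [load 275/275]
  50 → locker 4  [load 200/275]
5 storage lockers opened.

5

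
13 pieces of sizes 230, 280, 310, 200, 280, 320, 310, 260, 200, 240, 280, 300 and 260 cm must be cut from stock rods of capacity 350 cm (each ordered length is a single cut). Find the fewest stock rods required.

13

Total = 320 + 310 + 310 + 300 + 280 + 280 + 280 + 260 + 260 + 240 + 230 + 200 + 200 = 3470 cm.
Lower bound: ⌈3470/350⌉ = 10 stock rods.
Also, 13 pieces each exceed 175 cm, and no two of those can share a stock rod, so at least 13 stock rods are needed.
A packing using 13 stock rods:
  stock rod 1: 320 = 320
  stock rod 2: 310 = 310
  stock rod 3: 310 = 310
  stock rod 4: 300 = 300
  stock rod 5: 280 = 280
  stock rod 6: 280 = 280
  stock rod 7: 280 = 280
  stock rod 8: 260 = 260
  stock rod 9: 260 = 260
  stock rod 10: 240 = 240
  stock rod 11: 230 = 230
  stock rod 12: 200 = 200
  stock rod 13: 200 = 200
This matches the lower bound, so 13 is optimal.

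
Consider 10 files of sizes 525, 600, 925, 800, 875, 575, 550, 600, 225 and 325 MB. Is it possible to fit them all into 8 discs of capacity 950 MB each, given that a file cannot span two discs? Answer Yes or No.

Yes

A valid assignment using 8 discs:
  disc 1: 925 = 925
  disc 2: 875 = 875
  disc 3: 800 = 800
  disc 4: 600 + 325 = 925
  disc 5: 600 + 225 = 825
  disc 6: 575 = 575
  disc 7: 550 = 550
  disc 8: 525 = 525
Every load is within 950 MB, so 8 discs suffice.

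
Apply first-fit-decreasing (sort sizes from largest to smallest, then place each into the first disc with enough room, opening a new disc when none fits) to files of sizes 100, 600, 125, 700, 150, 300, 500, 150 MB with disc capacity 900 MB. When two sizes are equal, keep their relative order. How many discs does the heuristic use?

Sorted descending: 700, 600, 500, 300, 150, 150, 125, 100.
  700 → disc 1 (new)  [load 700/900]
  600 → disc 2 (new)  [load 600/900]
  500 → disc 3 (new)  [load 500/900]
  300 → disc 2  [load 900/900]
  150 → disc 1  [load 850/900]
  150 → disc 3  [load 650/900]
  125 → disc 3  [load 775/900]
  100 → disc 3  [load 875/900]
3 discs opened.

3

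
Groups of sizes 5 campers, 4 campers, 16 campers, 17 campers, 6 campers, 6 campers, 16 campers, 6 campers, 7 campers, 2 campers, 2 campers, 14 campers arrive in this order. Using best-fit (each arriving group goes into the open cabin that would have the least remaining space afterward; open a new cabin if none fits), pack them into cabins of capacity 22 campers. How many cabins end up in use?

5

  5 → cabin 1 (new)  [load 5/22]
  4 → cabin 1  [load 9/22]
  16 → cabin 2 (new)  [load 16/22]
  17 → cabin 3 (new)  [load 17/22]
  6 → cabin 2  [load 22/22]
  6 → cabin 1  [load 15/22]
  16 → cabin 4 (new)  [load 16/22]
  6 → cabin 4  [load 22/22]
  7 → cabin 1  [load 22/22]
  2 → cabin 3  [load 19/22]
  2 → cabin 3  [load 21/22]
  14 → cabin 5 (new)  [load 14/22]
5 cabins opened.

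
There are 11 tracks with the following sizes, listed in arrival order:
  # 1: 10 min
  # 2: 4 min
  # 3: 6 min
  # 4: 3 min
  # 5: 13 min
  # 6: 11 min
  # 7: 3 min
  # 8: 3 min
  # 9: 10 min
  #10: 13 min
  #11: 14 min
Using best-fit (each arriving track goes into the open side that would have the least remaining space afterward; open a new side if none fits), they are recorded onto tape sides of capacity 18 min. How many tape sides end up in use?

6

  10 → side 1 (new)  [load 10/18]
  4 → side 1  [load 14/18]
  6 → side 2 (new)  [load 6/18]
  3 → side 1  [load 17/18]
  13 → side 3 (new)  [load 13/18]
  11 → side 2  [load 17/18]
  3 → side 3  [load 16/18]
  3 → side 4 (new)  [load 3/18]
  10 → side 4  [load 13/18]
  13 → side 5 (new)  [load 13/18]
  14 → side 6 (new)  [load 14/18]
6 tape sides opened.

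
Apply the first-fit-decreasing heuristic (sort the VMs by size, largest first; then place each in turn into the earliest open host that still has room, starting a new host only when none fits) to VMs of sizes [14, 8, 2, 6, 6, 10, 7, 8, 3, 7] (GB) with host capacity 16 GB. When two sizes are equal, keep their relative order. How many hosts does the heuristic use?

5

Sorted descending: 14, 10, 8, 8, 7, 7, 6, 6, 3, 2.
  14 → host 1 (new)  [load 14/16]
  10 → host 2 (new)  [load 10/16]
  8 → host 3 (new)  [load 8/16]
  8 → host 3  [load 16/16]
  7 → host 4 (new)  [load 7/16]
  7 → host 4  [load 14/16]
  6 → host 2  [load 16/16]
  6 → host 5 (new)  [load 6/16]
  3 → host 5  [load 9/16]
  2 → host 1  [load 16/16]
5 hosts opened.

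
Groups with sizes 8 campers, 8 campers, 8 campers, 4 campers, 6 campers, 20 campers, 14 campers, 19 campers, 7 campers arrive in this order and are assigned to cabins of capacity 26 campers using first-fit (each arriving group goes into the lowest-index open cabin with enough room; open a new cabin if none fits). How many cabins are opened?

4

  8 → cabin 1 (new)  [load 8/26]
  8 → cabin 1  [load 16/26]
  8 → cabin 1  [load 24/26]
  4 → cabin 2 (new)  [load 4/26]
  6 → cabin 2  [load 10/26]
  20 → cabin 3 (new)  [load 20/26]
  14 → cabin 2  [load 24/26]
  19 → cabin 4 (new)  [load 19/26]
  7 → cabin 4  [load 26/26]
4 cabins opened.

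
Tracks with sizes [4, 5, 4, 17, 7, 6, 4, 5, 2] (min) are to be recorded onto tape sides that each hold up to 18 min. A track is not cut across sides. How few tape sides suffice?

Total = 17 + 7 + 6 + 5 + 5 + 4 + 4 + 4 + 2 = 54 min.
Lower bound: ⌈54/18⌉ = 3 tape sides.
A packing using 4 tape sides:
  side 1: 17 = 17
  side 2: 7 + 6 + 5 = 18
  side 3: 5 + 4 + 4 + 4 = 17
  side 4: 2 = 2
No arrangement into 3 tape sides stays within capacity, so 4 is optimal.

4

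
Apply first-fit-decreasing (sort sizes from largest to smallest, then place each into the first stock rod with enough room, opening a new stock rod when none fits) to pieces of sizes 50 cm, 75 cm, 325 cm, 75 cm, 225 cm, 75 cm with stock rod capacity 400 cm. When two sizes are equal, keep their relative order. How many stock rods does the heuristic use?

Sorted descending: 325, 225, 75, 75, 75, 50.
  325 → stock rod 1 (new)  [load 325/400]
  225 → stock rod 2 (new)  [load 225/400]
  75 → stock rod 1  [load 400/400]
  75 → stock rod 2  [load 300/400]
  75 → stock rod 2  [load 375/400]
  50 → stock rod 3 (new)  [load 50/400]
3 stock rods opened.

3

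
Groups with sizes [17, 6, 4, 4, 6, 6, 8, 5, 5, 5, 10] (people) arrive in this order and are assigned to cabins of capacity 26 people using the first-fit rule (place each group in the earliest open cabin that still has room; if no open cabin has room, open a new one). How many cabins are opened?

  17 → cabin 1 (new)  [load 17/26]
  6 → cabin 1  [load 23/26]
  4 → cabin 2 (new)  [load 4/26]
  4 → cabin 2  [load 8/26]
  6 → cabin 2  [load 14/26]
  6 → cabin 2  [load 20/26]
  8 → cabin 3 (new)  [load 8/26]
  5 → cabin 2  [load 25/26]
  5 → cabin 3  [load 13/26]
  5 → cabin 3  [load 18/26]
  10 → cabin 4 (new)  [load 10/26]
4 cabins opened.

4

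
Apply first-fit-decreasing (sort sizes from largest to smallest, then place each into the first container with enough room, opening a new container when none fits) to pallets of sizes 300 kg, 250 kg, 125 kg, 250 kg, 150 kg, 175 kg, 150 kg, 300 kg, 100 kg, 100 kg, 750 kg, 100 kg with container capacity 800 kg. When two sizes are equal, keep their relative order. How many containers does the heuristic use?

4

Sorted descending: 750, 300, 300, 250, 250, 175, 150, 150, 125, 100, 100, 100.
  750 → container 1 (new)  [load 750/800]
  300 → container 2 (new)  [load 300/800]
  300 → container 2  [load 600/800]
  250 → container 3 (new)  [load 250/800]
  250 → container 3  [load 500/800]
  175 → container 2  [load 775/800]
  150 → container 3  [load 650/800]
  150 → container 3  [load 800/800]
  125 → container 4 (new)  [load 125/800]
  100 → container 4  [load 225/800]
  100 → container 4  [load 325/800]
  100 → container 4  [load 425/800]
4 containers opened.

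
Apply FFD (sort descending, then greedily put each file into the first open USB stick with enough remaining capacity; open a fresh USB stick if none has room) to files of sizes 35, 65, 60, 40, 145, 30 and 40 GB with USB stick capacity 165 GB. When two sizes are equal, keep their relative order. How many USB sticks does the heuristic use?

Sorted descending: 145, 65, 60, 40, 40, 35, 30.
  145 → USB stick 1 (new)  [load 145/165]
  65 → USB stick 2 (new)  [load 65/165]
  60 → USB stick 2  [load 125/165]
  40 → USB stick 2  [load 165/165]
  40 → USB stick 3 (new)  [load 40/165]
  35 → USB stick 3  [load 75/165]
  30 → USB stick 3  [load 105/165]
3 USB sticks opened.

3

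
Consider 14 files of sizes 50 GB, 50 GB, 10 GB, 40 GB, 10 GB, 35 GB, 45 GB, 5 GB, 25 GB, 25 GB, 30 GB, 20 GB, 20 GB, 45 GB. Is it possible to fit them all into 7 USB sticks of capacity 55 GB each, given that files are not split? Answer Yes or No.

No

Total = 410 GB; ⌈410/55⌉ = 8.
At least 8 USB sticks are required, but only 7 are allowed.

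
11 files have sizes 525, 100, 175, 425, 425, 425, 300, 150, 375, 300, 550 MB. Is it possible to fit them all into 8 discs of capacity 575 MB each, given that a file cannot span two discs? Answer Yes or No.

Yes

A valid assignment using 8 discs:
  disc 1: 550 = 550
  disc 2: 525 = 525
  disc 3: 425 + 150 = 575
  disc 4: 425 + 100 = 525
  disc 5: 425 = 425
  disc 6: 375 + 175 = 550
  disc 7: 300 = 300
  disc 8: 300 = 300
Every load is within 575 MB, so 8 discs suffice.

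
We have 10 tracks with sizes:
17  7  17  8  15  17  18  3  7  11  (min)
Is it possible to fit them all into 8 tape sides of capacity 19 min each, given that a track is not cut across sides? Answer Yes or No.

A valid assignment using 7 tape sides:
  side 1: 18 = 18
  side 2: 17 = 17
  side 3: 17 = 17
  side 4: 17 = 17
  side 5: 15 + 3 = 18
  side 6: 11 + 8 = 19
  side 7: 7 + 7 = 14
That uses only 7 ≤ 8, so 8 tape sides are enough.

Yes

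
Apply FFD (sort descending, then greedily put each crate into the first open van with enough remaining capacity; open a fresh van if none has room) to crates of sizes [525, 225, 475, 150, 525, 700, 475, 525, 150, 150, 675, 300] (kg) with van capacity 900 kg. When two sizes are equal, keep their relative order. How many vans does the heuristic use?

Sorted descending: 700, 675, 525, 525, 525, 475, 475, 300, 225, 150, 150, 150.
  700 → van 1 (new)  [load 700/900]
  675 → van 2 (new)  [load 675/900]
  525 → van 3 (new)  [load 525/900]
  525 → van 4 (new)  [load 525/900]
  525 → van 5 (new)  [load 525/900]
  475 → van 6 (new)  [load 475/900]
  475 → van 7 (new)  [load 475/900]
  300 → van 3  [load 825/900]
  225 → van 2  [load 900/900]
  150 → van 1  [load 850/900]
  150 → van 4  [load 675/900]
  150 → van 4  [load 825/900]
7 vans opened.

7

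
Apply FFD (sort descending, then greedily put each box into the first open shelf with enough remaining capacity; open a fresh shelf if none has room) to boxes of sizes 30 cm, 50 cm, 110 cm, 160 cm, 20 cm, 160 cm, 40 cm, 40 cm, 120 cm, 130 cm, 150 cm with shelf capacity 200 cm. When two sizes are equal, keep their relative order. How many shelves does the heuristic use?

6

Sorted descending: 160, 160, 150, 130, 120, 110, 50, 40, 40, 30, 20.
  160 → shelf 1 (new)  [load 160/200]
  160 → shelf 2 (new)  [load 160/200]
  150 → shelf 3 (new)  [load 150/200]
  130 → shelf 4 (new)  [load 130/200]
  120 → shelf 5 (new)  [load 120/200]
  110 → shelf 6 (new)  [load 110/200]
  50 → shelf 3  [load 200/200]
  40 → shelf 1  [load 200/200]
  40 → shelf 2  [load 200/200]
  30 → shelf 4  [load 160/200]
  20 → shelf 4  [load 180/200]
6 shelves opened.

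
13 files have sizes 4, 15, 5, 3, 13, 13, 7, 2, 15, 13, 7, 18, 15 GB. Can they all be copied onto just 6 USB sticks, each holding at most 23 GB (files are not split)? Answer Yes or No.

No

Total = 130 GB; ⌈130/23⌉ = 6.
7 files each exceed half the capacity and cannot share a USB stick, forcing at least 7 USB sticks.
At least 7 USB sticks are required, but only 6 are allowed.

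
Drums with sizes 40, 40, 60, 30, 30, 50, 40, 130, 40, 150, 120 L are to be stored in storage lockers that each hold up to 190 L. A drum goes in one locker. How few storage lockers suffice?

Total = 150 + 130 + 120 + 60 + 50 + 40 + 40 + 40 + 40 + 30 + 30 = 730 L.
Lower bound: ⌈730/190⌉ = 4 storage lockers.
A packing using 4 storage lockers:
  locker 1: 150 + 40 = 190
  locker 2: 130 + 60 = 190
  locker 3: 120 + 50 = 170
  locker 4: 40 + 40 + 40 + 30 + 30 = 180
This matches the lower bound, so 4 is optimal.

4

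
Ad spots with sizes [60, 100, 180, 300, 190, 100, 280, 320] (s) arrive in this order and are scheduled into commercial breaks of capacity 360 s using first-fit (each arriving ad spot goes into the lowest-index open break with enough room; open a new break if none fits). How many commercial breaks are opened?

  60 → break 1 (new)  [load 60/360]
  100 → break 1  [load 160/360]
  180 → break 1  [load 340/360]
  300 → break 2 (new)  [load 300/360]
  190 → break 3 (new)  [load 190/360]
  100 → break 3  [load 290/360]
  280 → break 4 (new)  [load 280/360]
  320 → break 5 (new)  [load 320/360]
5 commercial breaks opened.

5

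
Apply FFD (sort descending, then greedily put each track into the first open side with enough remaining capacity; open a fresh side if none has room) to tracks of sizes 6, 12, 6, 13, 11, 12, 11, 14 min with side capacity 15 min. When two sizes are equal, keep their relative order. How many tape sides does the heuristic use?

7

Sorted descending: 14, 13, 12, 12, 11, 11, 6, 6.
  14 → side 1 (new)  [load 14/15]
  13 → side 2 (new)  [load 13/15]
  12 → side 3 (new)  [load 12/15]
  12 → side 4 (new)  [load 12/15]
  11 → side 5 (new)  [load 11/15]
  11 → side 6 (new)  [load 11/15]
  6 → side 7 (new)  [load 6/15]
  6 → side 7  [load 12/15]
7 tape sides opened.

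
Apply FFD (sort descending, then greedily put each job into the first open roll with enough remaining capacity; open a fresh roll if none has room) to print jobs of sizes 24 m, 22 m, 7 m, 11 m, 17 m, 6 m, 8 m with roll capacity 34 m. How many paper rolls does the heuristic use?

Sorted descending: 24, 22, 17, 11, 8, 7, 6.
  24 → roll 1 (new)  [load 24/34]
  22 → roll 2 (new)  [load 22/34]
  17 → roll 3 (new)  [load 17/34]
  11 → roll 2  [load 33/34]
  8 → roll 1  [load 32/34]
  7 → roll 3  [load 24/34]
  6 → roll 3  [load 30/34]
3 paper rolls opened.

3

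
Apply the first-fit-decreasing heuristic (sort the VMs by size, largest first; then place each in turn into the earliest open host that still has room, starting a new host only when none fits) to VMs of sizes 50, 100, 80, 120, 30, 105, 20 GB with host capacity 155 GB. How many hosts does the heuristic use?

Sorted descending: 120, 105, 100, 80, 50, 30, 20.
  120 → host 1 (new)  [load 120/155]
  105 → host 2 (new)  [load 105/155]
  100 → host 3 (new)  [load 100/155]
  80 → host 4 (new)  [load 80/155]
  50 → host 2  [load 155/155]
  30 → host 1  [load 150/155]
  20 → host 3  [load 120/155]
4 hosts opened.

4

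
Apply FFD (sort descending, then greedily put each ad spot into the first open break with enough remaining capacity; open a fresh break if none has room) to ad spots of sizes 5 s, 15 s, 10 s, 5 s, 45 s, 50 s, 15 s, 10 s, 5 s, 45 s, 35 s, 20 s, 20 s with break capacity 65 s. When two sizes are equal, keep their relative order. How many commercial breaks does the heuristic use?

5

Sorted descending: 50, 45, 45, 35, 20, 20, 15, 15, 10, 10, 5, 5, 5.
  50 → break 1 (new)  [load 50/65]
  45 → break 2 (new)  [load 45/65]
  45 → break 3 (new)  [load 45/65]
  35 → break 4 (new)  [load 35/65]
  20 → break 2  [load 65/65]
  20 → break 3  [load 65/65]
  15 → break 1  [load 65/65]
  15 → break 4  [load 50/65]
  10 → break 4  [load 60/65]
  10 → break 5 (new)  [load 10/65]
  5 → break 4  [load 65/65]
  5 → break 5  [load 15/65]
  5 → break 5  [load 20/65]
5 commercial breaks opened.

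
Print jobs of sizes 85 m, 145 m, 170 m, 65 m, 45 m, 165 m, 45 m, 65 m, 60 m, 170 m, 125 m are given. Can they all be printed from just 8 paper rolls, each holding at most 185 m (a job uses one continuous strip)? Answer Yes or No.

A valid assignment using 7 paper rolls:
  roll 1: 170 = 170
  roll 2: 170 = 170
  roll 3: 165 = 165
  roll 4: 145 = 145
  roll 5: 125 + 60 = 185
  roll 6: 85 + 65 = 150
  roll 7: 65 + 45 + 45 = 155
That uses only 7 ≤ 8, so 8 paper rolls are enough.

Yes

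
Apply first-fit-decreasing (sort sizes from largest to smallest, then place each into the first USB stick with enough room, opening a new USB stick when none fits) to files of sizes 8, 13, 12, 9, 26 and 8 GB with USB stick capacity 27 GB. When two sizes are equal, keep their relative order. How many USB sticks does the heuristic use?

Sorted descending: 26, 13, 12, 9, 8, 8.
  26 → USB stick 1 (new)  [load 26/27]
  13 → USB stick 2 (new)  [load 13/27]
  12 → USB stick 2  [load 25/27]
  9 → USB stick 3 (new)  [load 9/27]
  8 → USB stick 3  [load 17/27]
  8 → USB stick 3  [load 25/27]
3 USB sticks opened.

3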